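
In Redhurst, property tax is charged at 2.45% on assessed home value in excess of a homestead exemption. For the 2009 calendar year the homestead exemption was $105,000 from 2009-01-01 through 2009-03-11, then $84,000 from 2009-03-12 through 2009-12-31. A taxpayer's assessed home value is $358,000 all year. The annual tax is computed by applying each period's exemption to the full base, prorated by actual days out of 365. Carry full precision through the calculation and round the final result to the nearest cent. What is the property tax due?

$6,614.33

2009-01-01 to 2009-03-11: 70 days, exemption $105,000 → ($358,000 − $105,000) × 2.45% × 70/365 = $1,188.7534
2009-03-12 to 2009-12-31: 295 days, exemption $84,000 → ($358,000 − $84,000) × 2.45% × 295/365 = $5,425.5753
Total = $6,614.3288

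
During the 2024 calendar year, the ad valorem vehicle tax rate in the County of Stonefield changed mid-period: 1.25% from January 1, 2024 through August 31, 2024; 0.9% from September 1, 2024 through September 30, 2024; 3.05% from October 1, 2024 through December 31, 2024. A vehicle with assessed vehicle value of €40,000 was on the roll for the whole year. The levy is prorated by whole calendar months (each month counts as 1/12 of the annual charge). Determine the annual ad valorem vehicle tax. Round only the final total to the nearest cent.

January 1 – August 31, 2024: 8 months at 1.25% → €40,000 × 1.25% × 8/12 = €333.3333
September 1 – September 30, 2024: 1 month at 0.9% → €40,000 × 0.9% × 1/12 = €30.0000
October 1 – December 31, 2024: 3 months at 3.05% → €40,000 × 3.05% × 3/12 = €305.0000
Total = €668.3333

€668.33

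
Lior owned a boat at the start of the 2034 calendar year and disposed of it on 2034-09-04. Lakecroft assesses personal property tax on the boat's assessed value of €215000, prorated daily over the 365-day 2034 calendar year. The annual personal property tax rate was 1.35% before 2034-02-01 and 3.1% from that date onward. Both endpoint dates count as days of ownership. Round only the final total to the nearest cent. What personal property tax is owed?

€4190.73

2034-01-01 to 2034-01-31: 31 days at 1.35% → €215000 × 1.35% × 31/365 = €246.5137
2034-02-01 to 2034-09-04: 216 days at 3.1% → €215000 × 3.1% × 216/365 = €3944.2192
Total = €4190.7329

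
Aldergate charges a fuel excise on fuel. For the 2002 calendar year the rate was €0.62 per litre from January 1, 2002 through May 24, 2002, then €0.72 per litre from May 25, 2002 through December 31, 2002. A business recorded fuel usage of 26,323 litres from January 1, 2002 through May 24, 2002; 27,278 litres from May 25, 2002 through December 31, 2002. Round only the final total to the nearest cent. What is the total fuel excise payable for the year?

€35960.42

January 1 – May 24, 2002: 26,323 litres at €0.62/litre → €16320.26
May 25 – December 31, 2002: 27,278 litres at €0.72/litre → €19640.16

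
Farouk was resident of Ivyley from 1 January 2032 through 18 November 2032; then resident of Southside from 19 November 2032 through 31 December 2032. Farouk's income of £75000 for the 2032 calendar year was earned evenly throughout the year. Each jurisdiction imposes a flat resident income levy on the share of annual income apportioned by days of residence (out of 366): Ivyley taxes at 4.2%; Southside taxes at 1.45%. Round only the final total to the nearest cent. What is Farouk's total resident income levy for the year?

£2907.68

Ivyley, 1 January – 18 November 2032: 323 days → £75000 × 4.2% × 323/366 = £2779.9180
Southside, 19 November – 31 December 2032: 43 days → £75000 × 1.45% × 43/366 = £127.7664
Total = £2907.6844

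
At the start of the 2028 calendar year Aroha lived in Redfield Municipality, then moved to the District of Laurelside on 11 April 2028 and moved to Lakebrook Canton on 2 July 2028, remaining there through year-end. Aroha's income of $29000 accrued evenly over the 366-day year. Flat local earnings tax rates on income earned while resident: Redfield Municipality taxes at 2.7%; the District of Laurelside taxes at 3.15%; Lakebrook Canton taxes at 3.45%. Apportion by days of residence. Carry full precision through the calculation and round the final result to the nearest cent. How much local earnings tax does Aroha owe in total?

Redfield Municipality, 1 January – 10 April 2028: 101 days → $29000 × 2.7% × 101/366 = $216.0738
The District of Laurelside, 11 April – 1 July 2028: 82 days → $29000 × 3.15% × 82/366 = $204.6639
Lakebrook Canton, 2 July – 31 December 2028: 183 days → $29000 × 3.45% × 183/366 = $500.2500
Total = $920.9877

$920.99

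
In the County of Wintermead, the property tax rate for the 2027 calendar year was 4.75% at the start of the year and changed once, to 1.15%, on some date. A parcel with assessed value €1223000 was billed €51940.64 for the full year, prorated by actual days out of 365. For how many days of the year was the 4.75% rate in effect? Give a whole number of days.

314 days

Let d = days at the first rate; then 365 − d days at the second rate.
€1223000 × [4.75%·d + 1.15%·(365−d)] / 365 = €51940.64
Solving gives d = 314, so the new rate took effect on November 11, 2027.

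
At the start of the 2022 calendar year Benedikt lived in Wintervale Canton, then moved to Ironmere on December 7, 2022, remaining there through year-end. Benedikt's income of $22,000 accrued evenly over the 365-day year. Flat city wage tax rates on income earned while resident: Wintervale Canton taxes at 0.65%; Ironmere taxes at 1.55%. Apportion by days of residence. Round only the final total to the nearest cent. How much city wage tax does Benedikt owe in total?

$156.56

Wintervale Canton, January 1 – December 6, 2022: 340 days → $22,000 × 0.65% × 340/365 = $133.2055
Ironmere, December 7 – December 31, 2022: 25 days → $22,000 × 1.55% × 25/365 = $23.3562
Total = $156.5616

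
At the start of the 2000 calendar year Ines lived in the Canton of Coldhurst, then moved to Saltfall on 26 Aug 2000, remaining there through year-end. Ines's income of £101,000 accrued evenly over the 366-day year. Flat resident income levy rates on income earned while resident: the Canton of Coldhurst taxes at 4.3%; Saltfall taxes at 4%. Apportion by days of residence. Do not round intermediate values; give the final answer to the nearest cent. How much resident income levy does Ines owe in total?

The Canton of Coldhurst, 1 Jan – 25 Aug 2000: 238 days → £101,000 × 4.3% × 238/366 = £2,824.1366
Saltfall, 26 Aug – 31 Dec 2000: 128 days → £101,000 × 4% × 128/366 = £1,412.8962
Total = £4,237.0328

£4,237.03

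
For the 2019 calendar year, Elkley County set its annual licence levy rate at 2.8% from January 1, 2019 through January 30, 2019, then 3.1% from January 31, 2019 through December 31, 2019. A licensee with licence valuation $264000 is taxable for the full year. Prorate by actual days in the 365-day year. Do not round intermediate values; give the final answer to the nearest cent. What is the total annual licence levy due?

January 1 – January 30, 2019: 30 days at 2.8% → $264000 × 2.8% × 30/365 = $607.5616
January 31 – December 31, 2019: 335 days at 3.1% → $264000 × 3.1% × 335/365 = $7511.3425
Total = $8118.9041

$8118.90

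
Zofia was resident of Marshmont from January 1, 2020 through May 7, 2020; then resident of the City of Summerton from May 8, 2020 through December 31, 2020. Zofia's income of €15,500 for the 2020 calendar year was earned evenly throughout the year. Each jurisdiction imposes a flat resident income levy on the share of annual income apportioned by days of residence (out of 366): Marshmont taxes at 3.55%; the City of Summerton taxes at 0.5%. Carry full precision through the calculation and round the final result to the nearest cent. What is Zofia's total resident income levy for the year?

Marshmont, January 1 – May 7, 2020: 128 days → €15,500 × 3.55% × 128/366 = €192.4372
The City of Summerton, May 8 – December 31, 2020: 238 days → €15,500 × 0.5% × 238/366 = €50.3962
Total = €242.8333

€242.83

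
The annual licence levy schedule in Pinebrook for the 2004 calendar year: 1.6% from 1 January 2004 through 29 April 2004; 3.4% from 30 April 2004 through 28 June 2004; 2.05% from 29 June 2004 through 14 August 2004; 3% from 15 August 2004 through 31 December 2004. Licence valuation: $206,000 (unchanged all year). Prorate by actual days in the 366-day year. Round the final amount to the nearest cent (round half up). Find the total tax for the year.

$5,118.20

1 January – 29 April 2004: 120 days at 1.6% → $206,000 × 1.6% × 120/366 = $1,080.6557
30 April – 28 June 2004: 60 days at 3.4% → $206,000 × 3.4% × 60/366 = $1,148.1967
29 June – 14 August 2004: 47 days at 2.05% → $206,000 × 2.05% × 47/366 = $542.2978
15 August – 31 December 2004: 139 days at 3% → $206,000 × 3% × 139/366 = $2,347.0492
Total = $5,118.1995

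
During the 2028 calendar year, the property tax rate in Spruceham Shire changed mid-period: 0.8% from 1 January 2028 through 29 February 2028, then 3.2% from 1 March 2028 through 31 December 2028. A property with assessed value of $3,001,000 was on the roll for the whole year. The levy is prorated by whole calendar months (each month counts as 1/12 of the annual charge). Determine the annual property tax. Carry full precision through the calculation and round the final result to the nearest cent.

$84,028.00

1 January – 29 February 2028: 2 months at 0.8% → $3,001,000 × 0.8% × 2/12 = $4,001.3333
1 March – 31 December 2028: 10 months at 3.2% → $3,001,000 × 3.2% × 10/12 = $80,026.6667
Total = $84,028.0000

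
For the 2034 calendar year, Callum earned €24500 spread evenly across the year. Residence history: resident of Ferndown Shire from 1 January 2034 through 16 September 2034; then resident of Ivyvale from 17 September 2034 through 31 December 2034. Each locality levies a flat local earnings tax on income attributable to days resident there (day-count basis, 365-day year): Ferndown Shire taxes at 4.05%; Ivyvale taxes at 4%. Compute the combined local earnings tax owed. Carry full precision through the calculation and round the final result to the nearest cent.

Ferndown Shire, 1 January – 16 September 2034: 259 days → €24500 × 4.05% × 259/365 = €704.0897
Ivyvale, 17 September – 31 December 2034: 106 days → €24500 × 4% × 106/365 = €284.6027
Total = €988.6925

€988.69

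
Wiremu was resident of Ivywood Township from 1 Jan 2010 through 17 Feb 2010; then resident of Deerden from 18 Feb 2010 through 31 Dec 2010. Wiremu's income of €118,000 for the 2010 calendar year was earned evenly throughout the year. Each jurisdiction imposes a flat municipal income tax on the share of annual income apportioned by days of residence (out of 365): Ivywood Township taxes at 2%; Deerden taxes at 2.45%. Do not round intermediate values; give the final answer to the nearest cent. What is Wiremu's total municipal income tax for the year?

Ivywood Township, 1 Jan – 17 Feb 2010: 48 days → €118,000 × 2% × 48/365 = €310.3562
Deerden, 18 Feb – 31 Dec 2010: 317 days → €118,000 × 2.45% × 317/365 = €2,510.8137
Total = €2,821.1699

€2,821.17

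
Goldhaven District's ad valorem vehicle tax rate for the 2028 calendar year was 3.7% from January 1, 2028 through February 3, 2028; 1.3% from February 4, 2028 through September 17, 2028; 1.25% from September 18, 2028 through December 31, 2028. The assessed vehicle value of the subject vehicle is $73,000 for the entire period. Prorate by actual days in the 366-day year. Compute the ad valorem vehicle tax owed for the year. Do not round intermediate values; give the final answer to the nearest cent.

January 1 – February 3, 2028: 34 days at 3.7% → $73,000 × 3.7% × 34/366 = $250.9126
February 4 – September 17, 2028: 227 days at 1.3% → $73,000 × 1.3% × 227/366 = $588.5874
September 18 – December 31, 2028: 105 days at 1.25% → $73,000 × 1.25% × 105/366 = $261.7828
Total = $1,101.2828

$1,101.28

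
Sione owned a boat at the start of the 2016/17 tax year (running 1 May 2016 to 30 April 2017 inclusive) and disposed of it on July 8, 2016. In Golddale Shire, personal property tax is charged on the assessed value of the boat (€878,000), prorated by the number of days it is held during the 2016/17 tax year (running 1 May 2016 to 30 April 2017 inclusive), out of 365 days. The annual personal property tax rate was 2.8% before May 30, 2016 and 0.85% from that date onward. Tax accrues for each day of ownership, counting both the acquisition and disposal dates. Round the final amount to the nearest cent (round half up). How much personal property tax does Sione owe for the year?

€2,771.11

May 1 – May 29, 2016: 29 days at 2.8% → €878,000 × 2.8% × 29/365 = €1,953.2493
May 30 – July 8, 2016: 40 days at 0.85% → €878,000 × 0.85% × 40/365 = €817.8630
Total = €2,771.1123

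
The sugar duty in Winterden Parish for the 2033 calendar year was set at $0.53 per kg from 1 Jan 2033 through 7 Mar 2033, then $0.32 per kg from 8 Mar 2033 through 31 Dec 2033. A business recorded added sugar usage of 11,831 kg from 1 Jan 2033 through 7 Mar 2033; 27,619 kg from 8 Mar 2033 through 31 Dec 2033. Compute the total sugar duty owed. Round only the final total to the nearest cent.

1 Jan – 7 Mar 2033: 11,831 kg at $0.53/kg → $6270.43
8 Mar – 31 Dec 2033: 27,619 kg at $0.32/kg → $8838.08

$15108.51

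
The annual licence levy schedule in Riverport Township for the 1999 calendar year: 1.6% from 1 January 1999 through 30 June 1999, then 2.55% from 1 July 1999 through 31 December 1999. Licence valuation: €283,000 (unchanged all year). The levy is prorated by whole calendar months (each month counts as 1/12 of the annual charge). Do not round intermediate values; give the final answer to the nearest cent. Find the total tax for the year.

€5,872.25

1 January – 30 June 1999: 6 months at 1.6% → €283,000 × 1.6% × 6/12 = €2,264.0000
1 July – 31 December 1999: 6 months at 2.55% → €283,000 × 2.55% × 6/12 = €3,608.2500
Total = €5,872.2500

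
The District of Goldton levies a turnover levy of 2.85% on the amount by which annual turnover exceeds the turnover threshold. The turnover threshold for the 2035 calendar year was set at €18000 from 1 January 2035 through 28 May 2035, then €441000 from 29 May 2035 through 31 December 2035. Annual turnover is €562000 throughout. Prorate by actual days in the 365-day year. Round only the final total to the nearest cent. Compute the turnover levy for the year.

1 January – 28 May 2035: 148 days, exemption €18000 → (€562000 − €18000) × 2.85% × 148/365 = €6286.5534
29 May – 31 December 2035: 217 days, exemption €441000 → (€562000 − €441000) × 2.85% × 217/365 = €2050.2041
Total = €8336.7575

€8336.76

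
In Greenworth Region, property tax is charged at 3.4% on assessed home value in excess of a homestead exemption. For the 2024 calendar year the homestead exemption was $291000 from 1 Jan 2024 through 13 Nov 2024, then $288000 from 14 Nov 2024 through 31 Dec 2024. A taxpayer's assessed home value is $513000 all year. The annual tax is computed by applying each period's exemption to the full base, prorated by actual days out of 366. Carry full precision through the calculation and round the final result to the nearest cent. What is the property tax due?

$7561.38

1 Jan – 13 Nov 2024: 318 days, exemption $291000 → ($513000 − $291000) × 3.4% × 318/366 = $6558.0984
14 Nov – 31 Dec 2024: 48 days, exemption $288000 → ($513000 − $288000) × 3.4% × 48/366 = $1003.2787
Total = $7561.3770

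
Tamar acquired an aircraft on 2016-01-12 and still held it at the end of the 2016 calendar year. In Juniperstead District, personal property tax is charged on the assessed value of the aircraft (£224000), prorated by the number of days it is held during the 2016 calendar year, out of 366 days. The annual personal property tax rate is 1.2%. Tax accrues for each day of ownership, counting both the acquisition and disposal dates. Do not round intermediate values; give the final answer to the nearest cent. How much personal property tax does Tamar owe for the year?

£2607.21

Days held (2016-01-12 to 2016-12-31): 355 out of 366
Tax = £224000 × 1.2% × 355/366 = £2607.2131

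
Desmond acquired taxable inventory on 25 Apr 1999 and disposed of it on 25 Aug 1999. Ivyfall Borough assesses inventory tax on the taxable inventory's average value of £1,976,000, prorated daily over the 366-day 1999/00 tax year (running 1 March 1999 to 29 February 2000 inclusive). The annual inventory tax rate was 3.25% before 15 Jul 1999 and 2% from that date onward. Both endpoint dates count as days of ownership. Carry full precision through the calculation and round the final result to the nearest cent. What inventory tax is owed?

25 Apr – 14 Jul 1999: 81 days at 3.25% → £1,976,000 × 3.25% × 81/366 = £14,212.6230
15 Jul – 25 Aug 1999: 42 days at 2% → £1,976,000 × 2% × 42/366 = £4,535.0820
Total = £18,747.7049

£18,747.70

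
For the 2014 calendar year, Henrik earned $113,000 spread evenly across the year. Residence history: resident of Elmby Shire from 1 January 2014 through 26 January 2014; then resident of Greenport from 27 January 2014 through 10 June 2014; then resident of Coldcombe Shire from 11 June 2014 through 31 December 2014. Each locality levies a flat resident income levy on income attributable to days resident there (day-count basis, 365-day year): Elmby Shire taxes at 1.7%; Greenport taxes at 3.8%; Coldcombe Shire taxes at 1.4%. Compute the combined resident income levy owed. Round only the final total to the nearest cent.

$2,609.22

Elmby Shire, 1 January – 26 January 2014: 26 days → $113,000 × 1.7% × 26/365 = $136.8384
Greenport, 27 January – 10 June 2014: 135 days → $113,000 × 3.8% × 135/365 = $1,588.1918
Coldcombe Shire, 11 June – 31 December 2014: 204 days → $113,000 × 1.4% × 204/365 = $884.1863
Total = $2,609.2164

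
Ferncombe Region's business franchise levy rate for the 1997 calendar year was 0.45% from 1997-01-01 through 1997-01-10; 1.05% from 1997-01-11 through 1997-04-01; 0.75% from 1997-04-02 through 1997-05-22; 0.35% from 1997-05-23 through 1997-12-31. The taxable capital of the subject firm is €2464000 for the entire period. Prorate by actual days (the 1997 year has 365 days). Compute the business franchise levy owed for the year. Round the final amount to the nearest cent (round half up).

€13896.28

1997-01-01 to 1997-01-10: 10 days at 0.45% → €2464000 × 0.45% × 10/365 = €303.7808
1997-01-11 to 1997-04-01: 81 days at 1.05% → €2464000 × 1.05% × 81/365 = €5741.4575
1997-04-02 to 1997-05-22: 51 days at 0.75% → €2464000 × 0.75% × 51/365 = €2582.1370
1997-05-23 to 1997-12-31: 223 days at 0.35% → €2464000 × 0.35% × 223/365 = €5268.9096
Total = €13896.2849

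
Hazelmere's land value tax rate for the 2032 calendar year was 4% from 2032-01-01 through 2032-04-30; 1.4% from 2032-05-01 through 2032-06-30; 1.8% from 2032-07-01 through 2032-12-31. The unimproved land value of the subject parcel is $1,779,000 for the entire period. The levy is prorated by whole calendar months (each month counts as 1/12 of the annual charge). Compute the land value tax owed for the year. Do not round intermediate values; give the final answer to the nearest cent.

2032-01-01 to 2032-04-30: 4 months at 4% → $1,779,000 × 4% × 4/12 = $23,720.0000
2032-05-01 to 2032-06-30: 2 months at 1.4% → $1,779,000 × 1.4% × 2/12 = $4,151.0000
2032-07-01 to 2032-12-31: 6 months at 1.8% → $1,779,000 × 1.8% × 6/12 = $16,011.0000
Total = $43,882.0000

$43,882.00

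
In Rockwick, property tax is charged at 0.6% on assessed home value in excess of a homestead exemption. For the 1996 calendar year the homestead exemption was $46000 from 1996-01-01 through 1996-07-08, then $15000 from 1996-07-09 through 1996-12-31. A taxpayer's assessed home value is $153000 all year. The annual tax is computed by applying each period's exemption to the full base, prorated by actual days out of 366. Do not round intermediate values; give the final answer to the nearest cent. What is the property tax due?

1996-01-01 to 1996-07-08: 190 days, exemption $46000 → ($153000 − $46000) × 0.6% × 190/366 = $333.2787
1996-07-09 to 1996-12-31: 176 days, exemption $15000 → ($153000 − $15000) × 0.6% × 176/366 = $398.1639
Total = $731.4426

$731.44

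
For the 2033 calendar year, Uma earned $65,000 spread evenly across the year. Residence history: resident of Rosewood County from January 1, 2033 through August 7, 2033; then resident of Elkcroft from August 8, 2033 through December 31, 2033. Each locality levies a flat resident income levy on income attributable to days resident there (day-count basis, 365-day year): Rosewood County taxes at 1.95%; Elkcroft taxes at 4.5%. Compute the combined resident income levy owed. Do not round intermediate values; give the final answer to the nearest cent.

Rosewood County, January 1 – August 7, 2033: 219 days → $65,000 × 1.95% × 219/365 = $760.5000
Elkcroft, August 8 – December 31, 2033: 146 days → $65,000 × 4.5% × 146/365 = $1,170.0000
Total = $1,930.5000

$1,930.50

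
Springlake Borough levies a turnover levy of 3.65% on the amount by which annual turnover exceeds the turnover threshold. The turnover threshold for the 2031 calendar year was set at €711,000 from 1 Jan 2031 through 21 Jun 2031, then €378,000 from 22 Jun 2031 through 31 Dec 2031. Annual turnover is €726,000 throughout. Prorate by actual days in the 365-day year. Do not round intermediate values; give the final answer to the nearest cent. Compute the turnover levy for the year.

1 Jan – 21 Jun 2031: 172 days, exemption €711,000 → (€726,000 − €711,000) × 3.65% × 172/365 = €258.0000
22 Jun – 31 Dec 2031: 193 days, exemption €378,000 → (€726,000 − €378,000) × 3.65% × 193/365 = €6,716.4000
Total = €6,974.4000

€6,974.40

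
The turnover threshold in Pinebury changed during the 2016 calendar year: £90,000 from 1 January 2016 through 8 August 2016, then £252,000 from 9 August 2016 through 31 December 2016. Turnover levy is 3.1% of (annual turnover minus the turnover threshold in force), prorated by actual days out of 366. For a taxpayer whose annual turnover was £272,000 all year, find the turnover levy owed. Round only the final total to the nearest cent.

£3,652.41

1 January – 8 August 2016: 221 days, exemption £90,000 → (£272,000 − £90,000) × 3.1% × 221/366 = £3,406.7814
9 August – 31 December 2016: 145 days, exemption £252,000 → (£272,000 − £252,000) × 3.1% × 145/366 = £245.6284
Total = £3,652.4098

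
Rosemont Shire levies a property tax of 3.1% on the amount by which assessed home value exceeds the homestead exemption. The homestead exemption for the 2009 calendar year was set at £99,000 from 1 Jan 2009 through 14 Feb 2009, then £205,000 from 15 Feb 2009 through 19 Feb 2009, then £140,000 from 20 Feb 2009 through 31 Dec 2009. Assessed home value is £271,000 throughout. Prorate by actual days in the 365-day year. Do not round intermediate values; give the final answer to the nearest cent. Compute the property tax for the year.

1 Jan – 14 Feb 2009: 45 days, exemption £99,000 → (£271,000 − £99,000) × 3.1% × 45/365 = £657.3699
15 Feb – 19 Feb 2009: 5 days, exemption £205,000 → (£271,000 − £205,000) × 3.1% × 5/365 = £28.0274
20 Feb – 31 Dec 2009: 315 days, exemption £140,000 → (£271,000 − £140,000) × 3.1% × 315/365 = £3,504.6986
Total = £4,190.0959

£4,190.10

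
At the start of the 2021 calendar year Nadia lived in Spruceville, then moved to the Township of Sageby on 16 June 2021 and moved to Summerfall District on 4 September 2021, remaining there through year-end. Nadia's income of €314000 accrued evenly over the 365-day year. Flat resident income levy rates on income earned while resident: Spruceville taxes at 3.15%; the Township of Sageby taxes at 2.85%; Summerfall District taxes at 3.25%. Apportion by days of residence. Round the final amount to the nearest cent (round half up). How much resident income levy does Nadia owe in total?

Spruceville, 1 January – 15 June 2021: 166 days → €314000 × 3.15% × 166/365 = €4498.3726
The Township of Sageby, 16 June – 3 September 2021: 80 days → €314000 × 2.85% × 80/365 = €1961.4247
Summerfall District, 4 September – 31 December 2021: 119 days → €314000 × 3.25% × 119/365 = €3327.1096
Total = €9786.9068

€9786.91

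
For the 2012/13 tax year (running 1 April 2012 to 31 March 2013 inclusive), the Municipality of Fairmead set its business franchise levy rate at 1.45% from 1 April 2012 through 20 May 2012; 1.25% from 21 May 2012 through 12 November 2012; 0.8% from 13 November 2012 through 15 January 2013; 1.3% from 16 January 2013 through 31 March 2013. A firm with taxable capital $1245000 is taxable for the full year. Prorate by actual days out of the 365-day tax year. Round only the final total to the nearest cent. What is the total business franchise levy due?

1 April – 20 May 2012: 50 days at 1.45% → $1245000 × 1.45% × 50/365 = $2472.9452
21 May – 12 November 2012: 176 days at 1.25% → $1245000 × 1.25% × 176/365 = $7504.1096
13 November 2012 – 15 January 2013: 64 days at 0.8% → $1245000 × 0.8% × 64/365 = $1746.4110
16 January – 31 March 2013: 75 days at 1.3% → $1245000 × 1.3% × 75/365 = $3325.6849
Total = $15049.1507

$15049.15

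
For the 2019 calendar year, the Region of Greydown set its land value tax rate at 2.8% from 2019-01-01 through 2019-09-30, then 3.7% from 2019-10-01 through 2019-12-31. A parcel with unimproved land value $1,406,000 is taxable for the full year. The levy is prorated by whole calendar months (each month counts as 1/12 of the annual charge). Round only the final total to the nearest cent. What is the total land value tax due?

2019-01-01 to 2019-09-30: 9 months at 2.8% → $1,406,000 × 2.8% × 9/12 = $29,526.0000
2019-10-01 to 2019-12-31: 3 months at 3.7% → $1,406,000 × 3.7% × 3/12 = $13,005.5000
Total = $42,531.5000

$42,531.50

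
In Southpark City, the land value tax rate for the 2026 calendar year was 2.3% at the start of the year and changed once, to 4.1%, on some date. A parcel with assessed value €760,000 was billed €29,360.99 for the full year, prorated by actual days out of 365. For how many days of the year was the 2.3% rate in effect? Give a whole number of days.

Let d = days at the first rate; then 365 − d days at the second rate.
€760,000 × [2.3%·d + 4.1%·(365−d)] / 365 = €29,360.99
Solving gives d = 48, so the new rate took effect on 18 Feb 2026.

48 days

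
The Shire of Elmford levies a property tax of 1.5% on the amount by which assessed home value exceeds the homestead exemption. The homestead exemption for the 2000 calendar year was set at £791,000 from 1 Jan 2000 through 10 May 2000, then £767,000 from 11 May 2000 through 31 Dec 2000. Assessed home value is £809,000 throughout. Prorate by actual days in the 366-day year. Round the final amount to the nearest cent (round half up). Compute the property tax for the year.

1 Jan – 10 May 2000: 131 days, exemption £791,000 → (£809,000 − £791,000) × 1.5% × 131/366 = £96.6393
11 May – 31 Dec 2000: 235 days, exemption £767,000 → (£809,000 − £767,000) × 1.5% × 235/366 = £404.5082
Total = £501.1475

£501.15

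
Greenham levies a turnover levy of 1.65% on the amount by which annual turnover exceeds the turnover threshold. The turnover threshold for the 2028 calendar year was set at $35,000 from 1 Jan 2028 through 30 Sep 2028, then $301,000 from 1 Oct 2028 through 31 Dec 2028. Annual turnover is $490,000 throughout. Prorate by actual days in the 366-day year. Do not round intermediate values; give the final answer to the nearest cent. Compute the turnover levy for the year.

1 Jan – 30 Sep 2028: 274 days, exemption $35,000 → ($490,000 − $35,000) × 1.65% × 274/366 = $5,620.3689
1 Oct – 31 Dec 2028: 92 days, exemption $301,000 → ($490,000 − $301,000) × 1.65% × 92/366 = $783.8852
Total = $6,404.2541

$6,404.25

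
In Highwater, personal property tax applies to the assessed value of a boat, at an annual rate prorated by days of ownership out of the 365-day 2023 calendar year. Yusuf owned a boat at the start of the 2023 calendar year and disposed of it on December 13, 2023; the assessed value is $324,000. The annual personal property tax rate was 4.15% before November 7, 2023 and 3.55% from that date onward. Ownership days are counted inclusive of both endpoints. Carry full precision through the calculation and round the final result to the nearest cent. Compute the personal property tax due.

January 1 – November 6, 2023: 310 days at 4.15% → $324,000 × 4.15% × 310/365 = $11,419.8904
November 7 – December 13, 2023: 37 days at 3.55% → $324,000 × 3.55% × 37/365 = $1,165.9562
Total = $12,585.8466

$12,585.85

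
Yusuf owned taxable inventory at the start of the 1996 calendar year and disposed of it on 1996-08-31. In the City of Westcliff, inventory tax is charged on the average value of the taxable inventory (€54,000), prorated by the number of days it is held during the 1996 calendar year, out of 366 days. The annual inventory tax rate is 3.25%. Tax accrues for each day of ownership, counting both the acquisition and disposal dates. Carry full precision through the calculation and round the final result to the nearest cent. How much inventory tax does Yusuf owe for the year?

Days held (1996-01-01 to 1996-08-31): 244 out of 366
Tax = €54,000 × 3.25% × 244/366 = €1,170.0000

€1,170.00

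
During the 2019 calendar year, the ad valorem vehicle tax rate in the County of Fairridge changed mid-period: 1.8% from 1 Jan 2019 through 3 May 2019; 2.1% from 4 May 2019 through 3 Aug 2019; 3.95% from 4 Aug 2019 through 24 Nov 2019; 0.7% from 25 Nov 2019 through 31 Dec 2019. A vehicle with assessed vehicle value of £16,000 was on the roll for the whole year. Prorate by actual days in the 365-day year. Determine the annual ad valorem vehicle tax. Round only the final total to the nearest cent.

£388.76

1 Jan – 3 May 2019: 123 days at 1.8% → £16,000 × 1.8% × 123/365 = £97.0521
4 May – 3 Aug 2019: 92 days at 2.1% → £16,000 × 2.1% × 92/365 = £84.6904
4 Aug – 24 Nov 2019: 113 days at 3.95% → £16,000 × 3.95% × 113/365 = £195.6603
25 Nov – 31 Dec 2019: 37 days at 0.7% → £16,000 × 0.7% × 37/365 = £11.3534
Total = £388.7562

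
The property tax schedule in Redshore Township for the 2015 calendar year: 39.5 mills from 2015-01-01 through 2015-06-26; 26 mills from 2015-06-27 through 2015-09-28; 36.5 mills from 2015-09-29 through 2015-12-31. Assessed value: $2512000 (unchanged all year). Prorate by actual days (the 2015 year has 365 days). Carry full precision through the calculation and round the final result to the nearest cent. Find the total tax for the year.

2015-01-01 to 2015-06-26: 177 days at 39.5 mills → $2512000 × 3.95% × 177/365 = $48116.8438
2015-06-27 to 2015-09-28: 94 days at 26 mills → $2512000 × 2.6% × 94/365 = $16820.0767
2015-09-29 to 2015-12-31: 94 days at 36.5 mills → $2512000 × 3.65% × 94/365 = $23612.8000
Total = $88549.7205

$88549.72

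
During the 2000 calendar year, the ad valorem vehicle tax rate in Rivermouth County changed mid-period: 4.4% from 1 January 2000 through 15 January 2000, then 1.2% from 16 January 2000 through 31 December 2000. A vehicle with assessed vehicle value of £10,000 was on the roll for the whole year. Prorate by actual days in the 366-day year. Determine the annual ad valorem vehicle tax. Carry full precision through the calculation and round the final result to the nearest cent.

1 January – 15 January 2000: 15 days at 4.4% → £10,000 × 4.4% × 15/366 = £18.0328
16 January – 31 December 2000: 351 days at 1.2% → £10,000 × 1.2% × 351/366 = £115.0820
Total = £133.1148

£133.11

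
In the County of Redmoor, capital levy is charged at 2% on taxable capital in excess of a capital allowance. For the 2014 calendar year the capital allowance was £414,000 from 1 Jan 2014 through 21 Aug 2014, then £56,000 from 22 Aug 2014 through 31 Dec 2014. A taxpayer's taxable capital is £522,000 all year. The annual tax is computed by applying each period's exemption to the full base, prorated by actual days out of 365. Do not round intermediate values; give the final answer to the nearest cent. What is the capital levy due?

£4,749.37

1 Jan – 21 Aug 2014: 233 days, exemption £414,000 → (£522,000 − £414,000) × 2% × 233/365 = £1,378.8493
22 Aug – 31 Dec 2014: 132 days, exemption £56,000 → (£522,000 − £56,000) × 2% × 132/365 = £3,370.5205
Total = £4,749.3699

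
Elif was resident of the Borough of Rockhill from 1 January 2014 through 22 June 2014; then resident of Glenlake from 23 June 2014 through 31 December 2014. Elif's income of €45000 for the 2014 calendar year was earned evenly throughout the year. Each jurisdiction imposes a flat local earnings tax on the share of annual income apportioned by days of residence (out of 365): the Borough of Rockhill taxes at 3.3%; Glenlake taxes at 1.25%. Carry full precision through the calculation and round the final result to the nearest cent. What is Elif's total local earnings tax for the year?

The Borough of Rockhill, 1 January – 22 June 2014: 173 days → €45000 × 3.3% × 173/365 = €703.8493
Glenlake, 23 June – 31 December 2014: 192 days → €45000 × 1.25% × 192/365 = €295.8904
Total = €999.7397

€999.74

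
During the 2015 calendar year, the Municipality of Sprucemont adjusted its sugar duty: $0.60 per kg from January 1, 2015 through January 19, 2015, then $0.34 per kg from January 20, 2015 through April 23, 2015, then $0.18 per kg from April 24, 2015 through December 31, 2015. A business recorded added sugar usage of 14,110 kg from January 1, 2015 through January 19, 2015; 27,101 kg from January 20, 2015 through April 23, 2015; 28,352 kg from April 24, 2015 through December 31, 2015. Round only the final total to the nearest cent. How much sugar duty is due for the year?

January 1 – January 19, 2015: 14,110 kg at $0.60/kg → $8466.00
January 20 – April 23, 2015: 27,101 kg at $0.34/kg → $9214.34
April 24 – December 31, 2015: 28,352 kg at $0.18/kg → $5103.36

$22783.70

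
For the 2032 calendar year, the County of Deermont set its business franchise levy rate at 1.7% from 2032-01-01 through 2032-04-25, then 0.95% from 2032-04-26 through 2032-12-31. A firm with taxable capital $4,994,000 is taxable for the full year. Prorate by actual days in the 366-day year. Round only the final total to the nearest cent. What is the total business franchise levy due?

$59,313.98

2032-01-01 to 2032-04-25: 116 days at 1.7% → $4,994,000 × 1.7% × 116/366 = $26,907.5628
2032-04-26 to 2032-12-31: 250 days at 0.95% → $4,994,000 × 0.95% × 250/366 = $32,406.4208
Total = $59,313.9836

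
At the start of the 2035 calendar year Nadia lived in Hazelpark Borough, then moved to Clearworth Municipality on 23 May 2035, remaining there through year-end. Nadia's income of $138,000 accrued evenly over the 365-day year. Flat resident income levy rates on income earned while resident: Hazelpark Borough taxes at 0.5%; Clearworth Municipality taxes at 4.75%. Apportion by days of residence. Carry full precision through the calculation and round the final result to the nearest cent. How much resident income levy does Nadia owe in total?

Hazelpark Borough, 1 Jan – 22 May 2035: 142 days → $138,000 × 0.5% × 142/365 = $268.4384
Clearworth Municipality, 23 May – 31 Dec 2035: 223 days → $138,000 × 4.75% × 223/365 = $4,004.8356
Total = $4,273.2740

$4,273.27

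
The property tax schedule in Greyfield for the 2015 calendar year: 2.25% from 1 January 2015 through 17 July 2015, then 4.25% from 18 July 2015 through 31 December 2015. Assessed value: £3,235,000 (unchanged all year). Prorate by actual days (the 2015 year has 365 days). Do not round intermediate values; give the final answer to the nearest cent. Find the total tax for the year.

1 January – 17 July 2015: 198 days at 2.25% → £3,235,000 × 2.25% × 198/365 = £39,484.7260
18 July – 31 December 2015: 167 days at 4.25% → £3,235,000 × 4.25% × 167/365 = £62,905.2397
Total = £102,389.9658

£102,389.97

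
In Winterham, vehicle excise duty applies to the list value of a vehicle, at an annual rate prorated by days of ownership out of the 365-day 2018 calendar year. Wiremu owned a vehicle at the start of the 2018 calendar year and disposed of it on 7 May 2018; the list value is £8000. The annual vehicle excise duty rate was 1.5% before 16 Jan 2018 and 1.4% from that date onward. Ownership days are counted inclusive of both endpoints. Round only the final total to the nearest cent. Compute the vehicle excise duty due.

1 Jan – 15 Jan 2018: 15 days at 1.5% → £8000 × 1.5% × 15/365 = £4.9315
16 Jan – 7 May 2018: 112 days at 1.4% → £8000 × 1.4% × 112/365 = £34.3671
Total = £39.2986

£39.30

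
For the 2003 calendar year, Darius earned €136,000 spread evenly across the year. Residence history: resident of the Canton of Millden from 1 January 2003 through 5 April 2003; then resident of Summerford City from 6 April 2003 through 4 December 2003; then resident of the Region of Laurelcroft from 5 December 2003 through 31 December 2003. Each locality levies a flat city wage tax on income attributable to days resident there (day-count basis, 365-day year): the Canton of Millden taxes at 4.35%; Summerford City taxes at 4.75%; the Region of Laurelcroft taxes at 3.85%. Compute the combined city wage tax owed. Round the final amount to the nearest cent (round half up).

€6,227.87

The Canton of Millden, 1 January – 5 April 2003: 95 days → €136,000 × 4.35% × 95/365 = €1,539.7808
Summerford City, 6 April – 4 December 2003: 243 days → €136,000 × 4.75% × 243/365 = €4,300.7671
The Region of Laurelcroft, 5 December – 31 December 2003: 27 days → €136,000 × 3.85% × 27/365 = €387.3205
Total = €6,227.8685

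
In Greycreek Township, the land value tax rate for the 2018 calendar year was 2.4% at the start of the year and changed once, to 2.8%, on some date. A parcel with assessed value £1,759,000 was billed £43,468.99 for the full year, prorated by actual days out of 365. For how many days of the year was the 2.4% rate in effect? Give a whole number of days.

300 days

Let d = days at the first rate; then 365 − d days at the second rate.
£1,759,000 × [2.4%·d + 2.8%·(365−d)] / 365 = £43,468.99
Solving gives d = 300, so the new rate took effect on 28 Oct 2018.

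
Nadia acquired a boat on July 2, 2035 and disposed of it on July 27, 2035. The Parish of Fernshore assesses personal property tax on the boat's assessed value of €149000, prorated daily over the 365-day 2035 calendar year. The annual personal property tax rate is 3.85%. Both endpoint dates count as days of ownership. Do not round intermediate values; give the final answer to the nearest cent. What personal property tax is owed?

Days held (July 2 – July 27, 2035): 26 out of 365
Tax = €149000 × 3.85% × 26/365 = €408.6274

€408.63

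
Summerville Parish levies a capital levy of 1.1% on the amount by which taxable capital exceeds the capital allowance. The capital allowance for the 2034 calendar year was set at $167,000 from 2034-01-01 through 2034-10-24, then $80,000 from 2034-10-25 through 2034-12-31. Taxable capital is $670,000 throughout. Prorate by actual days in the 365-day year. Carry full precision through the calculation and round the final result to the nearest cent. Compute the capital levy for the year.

2034-01-01 to 2034-10-24: 297 days, exemption $167,000 → ($670,000 − $167,000) × 1.1% × 297/365 = $4,502.1945
2034-10-25 to 2034-12-31: 68 days, exemption $80,000 → ($670,000 − $80,000) × 1.1% × 68/365 = $1,209.0959
Total = $5,711.2904

$5,711.29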